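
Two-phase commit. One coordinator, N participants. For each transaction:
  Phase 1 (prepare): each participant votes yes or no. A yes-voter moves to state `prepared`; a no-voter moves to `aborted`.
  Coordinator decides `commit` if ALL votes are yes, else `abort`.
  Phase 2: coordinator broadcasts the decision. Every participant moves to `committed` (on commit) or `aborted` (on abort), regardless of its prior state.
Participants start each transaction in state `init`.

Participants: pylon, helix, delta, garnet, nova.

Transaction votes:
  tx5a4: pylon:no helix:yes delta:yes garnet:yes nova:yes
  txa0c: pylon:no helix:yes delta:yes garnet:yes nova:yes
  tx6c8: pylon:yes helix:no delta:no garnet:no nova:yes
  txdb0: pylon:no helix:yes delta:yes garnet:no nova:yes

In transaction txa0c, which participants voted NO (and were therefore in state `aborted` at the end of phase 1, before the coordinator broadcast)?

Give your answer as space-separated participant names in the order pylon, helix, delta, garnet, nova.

Answer: pylon

Derivation:
Txn txa0c phase 1: pylon no -> aborted; helix yes -> prepared; delta yes -> prepared; garnet yes -> prepared; nova yes -> prepared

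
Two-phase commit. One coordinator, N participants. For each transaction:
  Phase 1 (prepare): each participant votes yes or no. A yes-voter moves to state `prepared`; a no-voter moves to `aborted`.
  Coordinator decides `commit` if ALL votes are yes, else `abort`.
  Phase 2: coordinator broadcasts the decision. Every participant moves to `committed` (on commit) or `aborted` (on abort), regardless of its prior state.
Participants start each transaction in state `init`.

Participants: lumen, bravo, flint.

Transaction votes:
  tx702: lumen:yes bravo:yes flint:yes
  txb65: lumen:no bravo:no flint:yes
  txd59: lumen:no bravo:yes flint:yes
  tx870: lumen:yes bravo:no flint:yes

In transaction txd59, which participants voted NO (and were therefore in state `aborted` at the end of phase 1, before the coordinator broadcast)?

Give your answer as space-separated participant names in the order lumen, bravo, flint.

Answer: lumen

Derivation:
Txn txd59 phase 1: lumen no -> aborted; bravo yes -> prepared; flint yes -> prepared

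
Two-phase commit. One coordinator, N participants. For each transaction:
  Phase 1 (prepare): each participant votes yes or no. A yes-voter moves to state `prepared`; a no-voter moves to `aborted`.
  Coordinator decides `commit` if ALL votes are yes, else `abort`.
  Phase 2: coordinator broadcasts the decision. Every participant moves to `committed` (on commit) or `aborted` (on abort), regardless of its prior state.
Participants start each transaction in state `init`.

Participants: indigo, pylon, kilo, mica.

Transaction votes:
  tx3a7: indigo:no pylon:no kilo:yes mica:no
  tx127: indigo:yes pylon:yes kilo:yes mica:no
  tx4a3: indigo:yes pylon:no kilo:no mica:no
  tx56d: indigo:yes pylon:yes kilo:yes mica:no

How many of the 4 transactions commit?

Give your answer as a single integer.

Answer: 0

Derivation:
tx3a7: no from indigo, pylon, mica -> abort (commits=0)
tx127: no from mica -> abort (commits=0)
tx4a3: no from pylon, kilo, mica -> abort (commits=0)
tx56d: no from mica -> abort (commits=0)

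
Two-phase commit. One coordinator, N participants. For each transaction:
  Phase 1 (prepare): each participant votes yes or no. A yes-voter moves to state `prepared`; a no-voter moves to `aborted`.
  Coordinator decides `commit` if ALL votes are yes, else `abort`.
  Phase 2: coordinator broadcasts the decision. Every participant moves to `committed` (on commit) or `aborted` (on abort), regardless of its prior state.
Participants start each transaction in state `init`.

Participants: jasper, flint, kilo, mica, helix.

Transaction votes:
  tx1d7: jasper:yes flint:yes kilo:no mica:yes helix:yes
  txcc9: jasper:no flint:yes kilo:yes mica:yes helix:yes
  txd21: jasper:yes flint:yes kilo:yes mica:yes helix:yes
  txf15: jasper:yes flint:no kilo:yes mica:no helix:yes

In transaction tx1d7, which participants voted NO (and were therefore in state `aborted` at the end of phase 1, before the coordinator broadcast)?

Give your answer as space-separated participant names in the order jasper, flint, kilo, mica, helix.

Answer: kilo

Derivation:
Txn tx1d7 phase 1: jasper yes -> prepared; flint yes -> prepared; kilo no -> aborted; mica yes -> prepared; helix yes -> prepared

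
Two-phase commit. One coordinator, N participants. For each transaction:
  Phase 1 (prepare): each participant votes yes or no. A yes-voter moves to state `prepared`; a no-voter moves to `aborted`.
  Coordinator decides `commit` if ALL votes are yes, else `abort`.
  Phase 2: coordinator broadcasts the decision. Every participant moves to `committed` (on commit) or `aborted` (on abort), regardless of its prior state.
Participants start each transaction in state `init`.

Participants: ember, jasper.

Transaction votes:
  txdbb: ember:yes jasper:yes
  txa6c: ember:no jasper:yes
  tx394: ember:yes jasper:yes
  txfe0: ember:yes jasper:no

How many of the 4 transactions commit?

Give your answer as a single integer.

txdbb: all yes -> commit (commits=1)
txa6c: no from ember -> abort (commits=1)
tx394: all yes -> commit (commits=2)
txfe0: no from jasper -> abort (commits=2)

Answer: 2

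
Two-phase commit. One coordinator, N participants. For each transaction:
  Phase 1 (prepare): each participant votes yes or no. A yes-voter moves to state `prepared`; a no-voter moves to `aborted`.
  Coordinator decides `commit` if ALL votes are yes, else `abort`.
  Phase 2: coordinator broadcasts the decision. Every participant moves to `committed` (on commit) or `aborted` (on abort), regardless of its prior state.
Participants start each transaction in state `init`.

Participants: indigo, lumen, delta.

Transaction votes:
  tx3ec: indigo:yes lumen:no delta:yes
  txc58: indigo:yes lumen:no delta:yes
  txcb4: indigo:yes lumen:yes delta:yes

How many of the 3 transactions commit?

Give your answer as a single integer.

tx3ec: no from lumen -> abort (commits=0)
txc58: no from lumen -> abort (commits=0)
txcb4: all yes -> commit (commits=1)

Answer: 1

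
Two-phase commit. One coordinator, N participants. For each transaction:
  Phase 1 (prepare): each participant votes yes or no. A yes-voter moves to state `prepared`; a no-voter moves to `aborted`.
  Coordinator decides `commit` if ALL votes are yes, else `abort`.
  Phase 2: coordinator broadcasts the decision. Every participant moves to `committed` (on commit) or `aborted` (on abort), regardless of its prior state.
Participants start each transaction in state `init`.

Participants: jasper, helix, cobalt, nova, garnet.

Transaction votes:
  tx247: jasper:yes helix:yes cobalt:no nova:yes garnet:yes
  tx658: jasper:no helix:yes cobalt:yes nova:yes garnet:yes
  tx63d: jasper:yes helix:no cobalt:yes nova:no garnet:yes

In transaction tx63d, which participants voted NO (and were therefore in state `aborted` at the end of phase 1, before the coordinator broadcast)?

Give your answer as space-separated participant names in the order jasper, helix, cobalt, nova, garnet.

Txn tx63d phase 1: jasper yes -> prepared; helix no -> aborted; cobalt yes -> prepared; nova no -> aborted; garnet yes -> prepared

Answer: helix nova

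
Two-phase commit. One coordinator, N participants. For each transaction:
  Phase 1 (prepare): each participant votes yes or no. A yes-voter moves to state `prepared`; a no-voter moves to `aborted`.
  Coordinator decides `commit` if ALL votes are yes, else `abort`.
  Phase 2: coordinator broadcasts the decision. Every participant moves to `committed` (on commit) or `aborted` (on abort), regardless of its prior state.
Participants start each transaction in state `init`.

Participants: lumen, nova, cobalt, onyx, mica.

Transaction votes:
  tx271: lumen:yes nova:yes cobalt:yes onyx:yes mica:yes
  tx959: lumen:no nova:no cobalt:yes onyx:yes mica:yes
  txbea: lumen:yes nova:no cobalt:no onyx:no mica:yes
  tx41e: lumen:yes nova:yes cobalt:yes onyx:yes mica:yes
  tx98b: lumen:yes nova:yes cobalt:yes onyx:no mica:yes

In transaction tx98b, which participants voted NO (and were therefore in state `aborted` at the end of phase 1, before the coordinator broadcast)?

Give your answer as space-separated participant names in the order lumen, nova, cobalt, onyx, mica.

Answer: onyx

Derivation:
Txn tx98b phase 1: lumen yes -> prepared; nova yes -> prepared; cobalt yes -> prepared; onyx no -> aborted; mica yes -> prepared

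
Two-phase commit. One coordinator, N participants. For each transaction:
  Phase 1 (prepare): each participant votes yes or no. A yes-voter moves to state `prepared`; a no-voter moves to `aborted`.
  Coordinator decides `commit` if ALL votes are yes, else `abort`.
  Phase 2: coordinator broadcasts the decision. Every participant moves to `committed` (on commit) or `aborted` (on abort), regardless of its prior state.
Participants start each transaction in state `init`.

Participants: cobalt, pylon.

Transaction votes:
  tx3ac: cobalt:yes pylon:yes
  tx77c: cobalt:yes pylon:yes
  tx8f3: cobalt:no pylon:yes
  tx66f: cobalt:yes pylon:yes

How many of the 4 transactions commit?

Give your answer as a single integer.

tx3ac: all yes -> commit (commits=1)
tx77c: all yes -> commit (commits=2)
tx8f3: no from cobalt -> abort (commits=2)
tx66f: all yes -> commit (commits=3)

Answer: 3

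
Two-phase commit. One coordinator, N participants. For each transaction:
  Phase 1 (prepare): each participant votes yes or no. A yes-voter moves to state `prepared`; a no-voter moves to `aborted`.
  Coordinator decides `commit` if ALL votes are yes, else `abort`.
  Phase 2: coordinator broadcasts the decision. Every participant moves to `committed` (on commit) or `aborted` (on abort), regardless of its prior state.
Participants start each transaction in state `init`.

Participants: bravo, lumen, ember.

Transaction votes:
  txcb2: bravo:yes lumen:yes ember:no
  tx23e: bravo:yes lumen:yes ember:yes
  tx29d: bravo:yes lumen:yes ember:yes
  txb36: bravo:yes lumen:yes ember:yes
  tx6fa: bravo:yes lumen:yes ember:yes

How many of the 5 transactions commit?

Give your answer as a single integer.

txcb2: no from ember -> abort (commits=0)
tx23e: all yes -> commit (commits=1)
tx29d: all yes -> commit (commits=2)
txb36: all yes -> commit (commits=3)
tx6fa: all yes -> commit (commits=4)

Answer: 4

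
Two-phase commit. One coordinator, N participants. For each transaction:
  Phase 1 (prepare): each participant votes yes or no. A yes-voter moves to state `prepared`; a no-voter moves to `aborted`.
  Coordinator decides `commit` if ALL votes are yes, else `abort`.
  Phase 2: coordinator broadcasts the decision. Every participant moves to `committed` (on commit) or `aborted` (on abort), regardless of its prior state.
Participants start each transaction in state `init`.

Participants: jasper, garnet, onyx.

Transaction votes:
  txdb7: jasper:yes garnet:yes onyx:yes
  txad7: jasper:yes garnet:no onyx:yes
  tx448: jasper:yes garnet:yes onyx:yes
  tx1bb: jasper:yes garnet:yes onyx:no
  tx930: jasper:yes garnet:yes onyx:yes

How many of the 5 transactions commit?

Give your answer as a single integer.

txdb7: all yes -> commit (commits=1)
txad7: no from garnet -> abort (commits=1)
tx448: all yes -> commit (commits=2)
tx1bb: no from onyx -> abort (commits=2)
tx930: all yes -> commit (commits=3)

Answer: 3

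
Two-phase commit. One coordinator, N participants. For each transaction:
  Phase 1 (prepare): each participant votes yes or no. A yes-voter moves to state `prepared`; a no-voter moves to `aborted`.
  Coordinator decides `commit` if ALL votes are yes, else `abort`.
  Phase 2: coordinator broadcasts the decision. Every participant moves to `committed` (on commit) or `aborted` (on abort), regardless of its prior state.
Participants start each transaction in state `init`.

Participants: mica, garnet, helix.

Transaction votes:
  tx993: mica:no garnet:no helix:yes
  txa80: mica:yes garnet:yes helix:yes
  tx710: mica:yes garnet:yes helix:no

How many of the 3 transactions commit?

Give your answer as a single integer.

Answer: 1

Derivation:
tx993: no from mica, garnet -> abort (commits=0)
txa80: all yes -> commit (commits=1)
tx710: no from helix -> abort (commits=1)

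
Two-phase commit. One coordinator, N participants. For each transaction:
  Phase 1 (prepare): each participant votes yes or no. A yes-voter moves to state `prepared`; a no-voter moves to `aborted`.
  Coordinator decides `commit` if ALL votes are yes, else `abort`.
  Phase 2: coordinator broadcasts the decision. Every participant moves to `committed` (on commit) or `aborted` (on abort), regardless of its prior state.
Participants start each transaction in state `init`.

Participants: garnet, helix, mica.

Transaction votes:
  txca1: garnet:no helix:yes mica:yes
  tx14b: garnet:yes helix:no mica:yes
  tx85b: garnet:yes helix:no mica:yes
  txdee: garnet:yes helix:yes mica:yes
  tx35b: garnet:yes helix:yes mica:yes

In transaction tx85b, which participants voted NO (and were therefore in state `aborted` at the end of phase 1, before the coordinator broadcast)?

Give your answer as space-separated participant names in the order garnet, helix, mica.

Answer: helix

Derivation:
Txn tx85b phase 1: garnet yes -> prepared; helix no -> aborted; mica yes -> prepared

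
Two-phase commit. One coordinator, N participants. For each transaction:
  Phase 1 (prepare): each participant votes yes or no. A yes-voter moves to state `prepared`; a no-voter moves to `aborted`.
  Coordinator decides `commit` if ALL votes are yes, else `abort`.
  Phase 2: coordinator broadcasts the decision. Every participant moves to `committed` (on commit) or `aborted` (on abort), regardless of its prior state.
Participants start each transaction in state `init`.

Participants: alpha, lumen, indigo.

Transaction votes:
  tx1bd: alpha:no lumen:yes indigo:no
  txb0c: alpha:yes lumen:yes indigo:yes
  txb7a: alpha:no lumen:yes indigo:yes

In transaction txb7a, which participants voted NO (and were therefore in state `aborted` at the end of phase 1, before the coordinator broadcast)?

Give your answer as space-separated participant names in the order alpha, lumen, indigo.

Answer: alpha

Derivation:
Txn txb7a phase 1: alpha no -> aborted; lumen yes -> prepared; indigo yes -> prepared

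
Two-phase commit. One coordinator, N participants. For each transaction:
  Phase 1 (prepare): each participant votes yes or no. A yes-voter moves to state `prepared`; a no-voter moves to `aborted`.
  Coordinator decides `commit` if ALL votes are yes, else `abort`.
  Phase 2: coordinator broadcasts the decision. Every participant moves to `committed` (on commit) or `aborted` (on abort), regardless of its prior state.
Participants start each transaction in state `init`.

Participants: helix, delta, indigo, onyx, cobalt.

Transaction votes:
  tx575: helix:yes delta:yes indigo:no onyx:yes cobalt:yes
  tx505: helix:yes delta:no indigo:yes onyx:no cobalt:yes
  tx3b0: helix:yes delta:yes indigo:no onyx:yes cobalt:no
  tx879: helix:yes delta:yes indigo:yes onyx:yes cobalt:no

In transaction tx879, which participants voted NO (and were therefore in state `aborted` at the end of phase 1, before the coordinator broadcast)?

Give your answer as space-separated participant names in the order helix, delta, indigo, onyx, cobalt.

Txn tx879 phase 1: helix yes -> prepared; delta yes -> prepared; indigo yes -> prepared; onyx yes -> prepared; cobalt no -> aborted

Answer: cobalt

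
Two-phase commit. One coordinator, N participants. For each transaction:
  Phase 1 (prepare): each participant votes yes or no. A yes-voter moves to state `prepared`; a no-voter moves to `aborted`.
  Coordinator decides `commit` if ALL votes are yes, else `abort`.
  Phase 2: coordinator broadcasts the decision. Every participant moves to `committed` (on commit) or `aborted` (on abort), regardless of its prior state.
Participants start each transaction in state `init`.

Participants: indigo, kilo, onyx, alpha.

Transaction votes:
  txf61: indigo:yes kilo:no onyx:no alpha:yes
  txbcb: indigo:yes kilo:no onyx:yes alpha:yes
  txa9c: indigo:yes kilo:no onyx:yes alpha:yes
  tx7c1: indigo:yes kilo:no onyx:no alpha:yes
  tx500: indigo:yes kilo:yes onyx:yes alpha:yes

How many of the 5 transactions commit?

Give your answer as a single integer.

txf61: no from kilo, onyx -> abort (commits=0)
txbcb: no from kilo -> abort (commits=0)
txa9c: no from kilo -> abort (commits=0)
tx7c1: no from kilo, onyx -> abort (commits=0)
tx500: all yes -> commit (commits=1)

Answer: 1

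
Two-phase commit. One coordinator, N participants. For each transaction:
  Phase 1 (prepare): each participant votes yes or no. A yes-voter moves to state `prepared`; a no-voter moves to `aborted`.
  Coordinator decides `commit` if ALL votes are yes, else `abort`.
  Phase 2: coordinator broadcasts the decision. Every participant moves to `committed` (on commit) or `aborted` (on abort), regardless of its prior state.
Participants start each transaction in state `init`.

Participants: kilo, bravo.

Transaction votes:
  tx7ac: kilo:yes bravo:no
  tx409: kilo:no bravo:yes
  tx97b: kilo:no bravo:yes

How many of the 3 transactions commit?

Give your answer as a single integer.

Answer: 0

Derivation:
tx7ac: no from bravo -> abort (commits=0)
tx409: no from kilo -> abort (commits=0)
tx97b: no from kilo -> abort (commits=0)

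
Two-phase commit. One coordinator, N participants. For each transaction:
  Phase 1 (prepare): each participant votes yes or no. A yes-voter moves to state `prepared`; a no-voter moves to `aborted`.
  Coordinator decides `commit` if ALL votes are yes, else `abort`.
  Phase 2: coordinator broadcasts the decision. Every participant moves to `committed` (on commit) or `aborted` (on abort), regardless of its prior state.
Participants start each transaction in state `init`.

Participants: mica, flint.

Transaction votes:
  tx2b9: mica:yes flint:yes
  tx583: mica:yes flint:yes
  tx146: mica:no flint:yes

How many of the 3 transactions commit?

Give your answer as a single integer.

tx2b9: all yes -> commit (commits=1)
tx583: all yes -> commit (commits=2)
tx146: no from mica -> abort (commits=2)

Answer: 2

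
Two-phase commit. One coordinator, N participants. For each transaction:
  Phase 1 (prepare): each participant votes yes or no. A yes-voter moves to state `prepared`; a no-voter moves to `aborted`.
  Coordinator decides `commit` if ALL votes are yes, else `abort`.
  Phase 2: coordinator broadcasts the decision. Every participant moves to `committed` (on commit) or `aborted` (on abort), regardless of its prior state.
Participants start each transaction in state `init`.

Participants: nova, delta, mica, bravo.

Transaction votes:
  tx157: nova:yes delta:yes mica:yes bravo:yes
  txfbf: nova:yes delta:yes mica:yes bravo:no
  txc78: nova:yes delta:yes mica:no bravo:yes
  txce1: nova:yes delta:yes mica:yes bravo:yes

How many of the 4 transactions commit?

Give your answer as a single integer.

tx157: all yes -> commit (commits=1)
txfbf: no from bravo -> abort (commits=1)
txc78: no from mica -> abort (commits=1)
txce1: all yes -> commit (commits=2)

Answer: 2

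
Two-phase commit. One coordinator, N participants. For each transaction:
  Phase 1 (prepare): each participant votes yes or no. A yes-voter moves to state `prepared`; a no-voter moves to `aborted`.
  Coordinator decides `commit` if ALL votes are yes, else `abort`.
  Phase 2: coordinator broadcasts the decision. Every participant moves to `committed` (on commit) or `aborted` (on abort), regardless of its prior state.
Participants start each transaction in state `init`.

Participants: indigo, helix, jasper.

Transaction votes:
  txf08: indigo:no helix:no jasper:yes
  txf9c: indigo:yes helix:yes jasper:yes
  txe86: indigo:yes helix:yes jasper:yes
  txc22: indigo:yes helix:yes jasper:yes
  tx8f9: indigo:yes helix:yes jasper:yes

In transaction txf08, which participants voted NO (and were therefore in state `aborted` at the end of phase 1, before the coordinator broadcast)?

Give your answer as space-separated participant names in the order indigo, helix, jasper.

Txn txf08 phase 1: indigo no -> aborted; helix no -> aborted; jasper yes -> prepared

Answer: indigo helix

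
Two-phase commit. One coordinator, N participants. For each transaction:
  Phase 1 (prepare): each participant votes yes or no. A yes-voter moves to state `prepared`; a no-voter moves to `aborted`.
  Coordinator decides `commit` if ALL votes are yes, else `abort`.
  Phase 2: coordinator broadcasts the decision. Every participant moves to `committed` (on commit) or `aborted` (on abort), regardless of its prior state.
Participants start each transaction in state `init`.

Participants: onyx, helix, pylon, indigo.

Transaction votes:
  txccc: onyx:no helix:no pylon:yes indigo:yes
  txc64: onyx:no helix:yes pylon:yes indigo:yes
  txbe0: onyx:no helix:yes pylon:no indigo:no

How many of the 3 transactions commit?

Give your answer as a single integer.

txccc: no from onyx, helix -> abort (commits=0)
txc64: no from onyx -> abort (commits=0)
txbe0: no from onyx, pylon, indigo -> abort (commits=0)

Answer: 0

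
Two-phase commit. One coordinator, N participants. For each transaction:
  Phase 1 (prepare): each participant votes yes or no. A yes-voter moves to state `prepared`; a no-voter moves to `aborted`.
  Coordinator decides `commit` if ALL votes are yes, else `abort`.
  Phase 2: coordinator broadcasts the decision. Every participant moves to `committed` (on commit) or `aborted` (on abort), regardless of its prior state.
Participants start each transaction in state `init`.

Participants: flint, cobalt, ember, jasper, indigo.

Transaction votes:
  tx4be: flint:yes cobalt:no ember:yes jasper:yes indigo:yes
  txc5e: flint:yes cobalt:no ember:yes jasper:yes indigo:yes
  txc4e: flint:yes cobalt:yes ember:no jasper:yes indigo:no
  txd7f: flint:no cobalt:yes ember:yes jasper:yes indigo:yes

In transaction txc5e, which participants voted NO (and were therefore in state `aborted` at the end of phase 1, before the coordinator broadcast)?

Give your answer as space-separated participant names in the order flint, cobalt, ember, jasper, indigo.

Answer: cobalt

Derivation:
Txn txc5e phase 1: flint yes -> prepared; cobalt no -> aborted; ember yes -> prepared; jasper yes -> prepared; indigo yes -> prepared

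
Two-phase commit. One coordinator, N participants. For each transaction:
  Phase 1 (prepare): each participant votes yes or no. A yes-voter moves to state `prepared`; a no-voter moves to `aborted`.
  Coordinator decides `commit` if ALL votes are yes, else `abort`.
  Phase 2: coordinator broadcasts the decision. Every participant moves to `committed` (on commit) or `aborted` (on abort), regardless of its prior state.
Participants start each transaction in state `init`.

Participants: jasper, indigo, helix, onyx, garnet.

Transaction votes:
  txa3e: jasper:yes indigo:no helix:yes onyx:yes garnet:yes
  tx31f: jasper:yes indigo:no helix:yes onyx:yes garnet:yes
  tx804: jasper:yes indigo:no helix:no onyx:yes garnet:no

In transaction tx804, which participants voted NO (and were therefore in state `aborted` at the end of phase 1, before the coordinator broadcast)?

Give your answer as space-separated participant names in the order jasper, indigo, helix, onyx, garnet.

Answer: indigo helix garnet

Derivation:
Txn tx804 phase 1: jasper yes -> prepared; indigo no -> aborted; helix no -> aborted; onyx yes -> prepared; garnet no -> aborted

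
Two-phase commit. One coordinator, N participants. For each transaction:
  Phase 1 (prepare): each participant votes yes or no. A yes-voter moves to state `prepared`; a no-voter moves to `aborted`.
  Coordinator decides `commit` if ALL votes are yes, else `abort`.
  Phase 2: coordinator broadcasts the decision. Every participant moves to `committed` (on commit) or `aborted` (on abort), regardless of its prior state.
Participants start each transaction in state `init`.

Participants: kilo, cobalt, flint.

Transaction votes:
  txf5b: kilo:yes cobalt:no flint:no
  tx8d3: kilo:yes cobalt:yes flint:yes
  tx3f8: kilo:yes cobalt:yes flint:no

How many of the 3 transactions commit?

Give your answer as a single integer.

txf5b: no from cobalt, flint -> abort (commits=0)
tx8d3: all yes -> commit (commits=1)
tx3f8: no from flint -> abort (commits=1)

Answer: 1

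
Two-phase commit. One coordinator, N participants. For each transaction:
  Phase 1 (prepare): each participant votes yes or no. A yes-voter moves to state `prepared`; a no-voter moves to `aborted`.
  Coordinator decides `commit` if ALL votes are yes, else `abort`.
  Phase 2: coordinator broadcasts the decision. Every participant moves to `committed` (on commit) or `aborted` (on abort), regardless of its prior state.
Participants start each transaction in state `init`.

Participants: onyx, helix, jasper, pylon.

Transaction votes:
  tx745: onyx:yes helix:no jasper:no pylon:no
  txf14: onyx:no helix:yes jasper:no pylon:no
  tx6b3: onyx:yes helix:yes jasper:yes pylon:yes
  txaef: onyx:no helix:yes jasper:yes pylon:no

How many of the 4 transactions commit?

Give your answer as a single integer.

tx745: no from helix, jasper, pylon -> abort (commits=0)
txf14: no from onyx, jasper, pylon -> abort (commits=0)
tx6b3: all yes -> commit (commits=1)
txaef: no from onyx, pylon -> abort (commits=1)

Answer: 1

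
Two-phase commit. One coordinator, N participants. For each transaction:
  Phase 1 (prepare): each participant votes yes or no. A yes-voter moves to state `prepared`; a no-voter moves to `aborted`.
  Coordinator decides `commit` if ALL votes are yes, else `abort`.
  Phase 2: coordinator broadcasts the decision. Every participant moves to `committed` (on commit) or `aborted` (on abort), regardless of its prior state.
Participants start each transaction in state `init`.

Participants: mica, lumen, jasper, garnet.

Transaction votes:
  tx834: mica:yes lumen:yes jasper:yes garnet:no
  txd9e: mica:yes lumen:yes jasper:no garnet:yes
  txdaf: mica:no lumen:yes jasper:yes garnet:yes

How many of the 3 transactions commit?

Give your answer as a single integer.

Answer: 0

Derivation:
tx834: no from garnet -> abort (commits=0)
txd9e: no from jasper -> abort (commits=0)
txdaf: no from mica -> abort (commits=0)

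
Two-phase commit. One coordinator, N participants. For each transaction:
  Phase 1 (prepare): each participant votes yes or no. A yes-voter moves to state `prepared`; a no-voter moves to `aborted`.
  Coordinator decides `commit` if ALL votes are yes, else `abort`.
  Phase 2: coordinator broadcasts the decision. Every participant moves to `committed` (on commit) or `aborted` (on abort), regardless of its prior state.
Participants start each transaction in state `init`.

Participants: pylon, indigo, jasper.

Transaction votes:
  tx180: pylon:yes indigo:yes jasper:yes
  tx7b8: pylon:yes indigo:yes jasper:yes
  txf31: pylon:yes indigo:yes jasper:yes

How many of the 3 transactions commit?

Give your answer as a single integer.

tx180: all yes -> commit (commits=1)
tx7b8: all yes -> commit (commits=2)
txf31: all yes -> commit (commits=3)

Answer: 3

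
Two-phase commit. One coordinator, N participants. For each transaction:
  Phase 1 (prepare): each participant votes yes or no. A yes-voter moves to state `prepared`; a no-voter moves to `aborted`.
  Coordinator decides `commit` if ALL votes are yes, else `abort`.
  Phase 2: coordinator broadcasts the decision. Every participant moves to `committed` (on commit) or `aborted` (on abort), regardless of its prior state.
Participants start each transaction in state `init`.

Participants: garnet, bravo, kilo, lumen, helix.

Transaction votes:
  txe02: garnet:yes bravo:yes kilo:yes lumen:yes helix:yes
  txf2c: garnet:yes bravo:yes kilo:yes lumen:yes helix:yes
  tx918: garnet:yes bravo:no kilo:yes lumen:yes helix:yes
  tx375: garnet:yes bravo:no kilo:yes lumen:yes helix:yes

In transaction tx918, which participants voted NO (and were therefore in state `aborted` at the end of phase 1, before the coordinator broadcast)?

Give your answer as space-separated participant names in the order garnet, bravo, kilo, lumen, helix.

Answer: bravo

Derivation:
Txn tx918 phase 1: garnet yes -> prepared; bravo no -> aborted; kilo yes -> prepared; lumen yes -> prepared; helix yes -> prepared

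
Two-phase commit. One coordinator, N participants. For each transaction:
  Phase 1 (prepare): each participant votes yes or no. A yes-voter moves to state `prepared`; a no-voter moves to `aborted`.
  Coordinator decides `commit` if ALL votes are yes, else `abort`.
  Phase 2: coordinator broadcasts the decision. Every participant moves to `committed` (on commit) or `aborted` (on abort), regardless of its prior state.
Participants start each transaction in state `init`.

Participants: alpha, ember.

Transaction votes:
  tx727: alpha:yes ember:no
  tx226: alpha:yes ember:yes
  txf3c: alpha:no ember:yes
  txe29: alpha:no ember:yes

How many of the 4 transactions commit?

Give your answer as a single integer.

Answer: 1

Derivation:
tx727: no from ember -> abort (commits=0)
tx226: all yes -> commit (commits=1)
txf3c: no from alpha -> abort (commits=1)
txe29: no from alpha -> abort (commits=1)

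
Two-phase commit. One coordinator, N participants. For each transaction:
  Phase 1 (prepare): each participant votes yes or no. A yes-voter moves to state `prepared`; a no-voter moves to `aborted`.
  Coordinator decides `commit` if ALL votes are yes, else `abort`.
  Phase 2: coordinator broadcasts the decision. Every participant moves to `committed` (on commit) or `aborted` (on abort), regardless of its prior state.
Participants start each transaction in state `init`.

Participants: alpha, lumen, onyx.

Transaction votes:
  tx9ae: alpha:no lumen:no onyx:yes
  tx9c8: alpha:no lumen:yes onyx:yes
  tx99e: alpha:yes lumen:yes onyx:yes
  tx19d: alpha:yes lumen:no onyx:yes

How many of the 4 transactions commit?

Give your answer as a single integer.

Answer: 1

Derivation:
tx9ae: no from alpha, lumen -> abort (commits=0)
tx9c8: no from alpha -> abort (commits=0)
tx99e: all yes -> commit (commits=1)
tx19d: no from lumen -> abort (commits=1)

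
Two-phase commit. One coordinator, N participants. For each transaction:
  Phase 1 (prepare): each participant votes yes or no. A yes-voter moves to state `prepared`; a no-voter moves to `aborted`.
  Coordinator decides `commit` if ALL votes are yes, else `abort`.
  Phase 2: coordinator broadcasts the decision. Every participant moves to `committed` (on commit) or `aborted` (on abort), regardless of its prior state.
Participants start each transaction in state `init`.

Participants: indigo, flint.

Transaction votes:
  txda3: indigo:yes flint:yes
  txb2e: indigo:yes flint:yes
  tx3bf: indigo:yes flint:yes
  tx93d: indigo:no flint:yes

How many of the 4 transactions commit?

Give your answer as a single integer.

Answer: 3

Derivation:
txda3: all yes -> commit (commits=1)
txb2e: all yes -> commit (commits=2)
tx3bf: all yes -> commit (commits=3)
tx93d: no from indigo -> abort (commits=3)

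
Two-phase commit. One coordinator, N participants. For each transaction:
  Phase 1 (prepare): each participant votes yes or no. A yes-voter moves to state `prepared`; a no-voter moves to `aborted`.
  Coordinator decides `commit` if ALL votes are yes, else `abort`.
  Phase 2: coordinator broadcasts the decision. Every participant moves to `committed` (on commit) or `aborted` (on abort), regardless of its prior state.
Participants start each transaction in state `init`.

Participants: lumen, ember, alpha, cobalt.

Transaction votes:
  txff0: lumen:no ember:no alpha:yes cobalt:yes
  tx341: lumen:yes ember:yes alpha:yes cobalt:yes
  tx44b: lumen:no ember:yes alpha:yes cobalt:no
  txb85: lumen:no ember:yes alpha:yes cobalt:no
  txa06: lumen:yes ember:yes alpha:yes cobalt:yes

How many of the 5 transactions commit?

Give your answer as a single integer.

txff0: no from lumen, ember -> abort (commits=0)
tx341: all yes -> commit (commits=1)
tx44b: no from lumen, cobalt -> abort (commits=1)
txb85: no from lumen, cobalt -> abort (commits=1)
txa06: all yes -> commit (commits=2)

Answer: 2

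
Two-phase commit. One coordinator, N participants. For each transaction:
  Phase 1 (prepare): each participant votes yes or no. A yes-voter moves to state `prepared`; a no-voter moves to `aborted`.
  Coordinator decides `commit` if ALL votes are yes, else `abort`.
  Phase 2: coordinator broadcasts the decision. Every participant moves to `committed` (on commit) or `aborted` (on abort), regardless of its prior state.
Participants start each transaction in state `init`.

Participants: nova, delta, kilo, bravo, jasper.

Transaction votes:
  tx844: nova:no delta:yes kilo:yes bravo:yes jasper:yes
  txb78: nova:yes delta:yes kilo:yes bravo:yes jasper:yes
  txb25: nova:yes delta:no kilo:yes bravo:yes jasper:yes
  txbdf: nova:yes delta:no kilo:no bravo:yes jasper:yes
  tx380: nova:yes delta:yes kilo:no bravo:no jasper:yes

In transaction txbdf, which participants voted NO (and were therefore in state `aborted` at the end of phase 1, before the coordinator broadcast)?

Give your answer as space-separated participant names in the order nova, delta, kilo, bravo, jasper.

Answer: delta kilo

Derivation:
Txn txbdf phase 1: nova yes -> prepared; delta no -> aborted; kilo no -> aborted; bravo yes -> prepared; jasper yes -> prepared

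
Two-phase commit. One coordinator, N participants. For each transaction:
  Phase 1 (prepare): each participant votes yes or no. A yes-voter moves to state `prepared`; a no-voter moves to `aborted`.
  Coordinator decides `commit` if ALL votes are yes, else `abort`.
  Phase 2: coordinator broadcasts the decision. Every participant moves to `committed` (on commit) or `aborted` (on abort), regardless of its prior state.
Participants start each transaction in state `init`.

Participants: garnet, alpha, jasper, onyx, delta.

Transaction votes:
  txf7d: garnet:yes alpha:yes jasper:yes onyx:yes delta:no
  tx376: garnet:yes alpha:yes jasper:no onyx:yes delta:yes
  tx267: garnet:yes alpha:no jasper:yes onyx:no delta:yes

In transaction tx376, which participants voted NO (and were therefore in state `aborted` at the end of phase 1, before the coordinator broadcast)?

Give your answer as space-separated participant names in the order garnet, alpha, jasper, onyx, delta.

Txn tx376 phase 1: garnet yes -> prepared; alpha yes -> prepared; jasper no -> aborted; onyx yes -> prepared; delta yes -> prepared

Answer: jasper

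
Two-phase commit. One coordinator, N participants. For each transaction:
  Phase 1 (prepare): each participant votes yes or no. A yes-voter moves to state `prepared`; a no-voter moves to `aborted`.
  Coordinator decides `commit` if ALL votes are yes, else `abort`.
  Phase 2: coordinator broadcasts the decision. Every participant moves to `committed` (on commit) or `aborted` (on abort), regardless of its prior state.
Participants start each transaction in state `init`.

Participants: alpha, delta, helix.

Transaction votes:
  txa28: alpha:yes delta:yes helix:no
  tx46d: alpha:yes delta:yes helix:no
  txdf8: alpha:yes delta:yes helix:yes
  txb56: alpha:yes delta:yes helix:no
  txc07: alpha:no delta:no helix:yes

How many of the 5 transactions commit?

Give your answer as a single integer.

txa28: no from helix -> abort (commits=0)
tx46d: no from helix -> abort (commits=0)
txdf8: all yes -> commit (commits=1)
txb56: no from helix -> abort (commits=1)
txc07: no from alpha, delta -> abort (commits=1)

Answer: 1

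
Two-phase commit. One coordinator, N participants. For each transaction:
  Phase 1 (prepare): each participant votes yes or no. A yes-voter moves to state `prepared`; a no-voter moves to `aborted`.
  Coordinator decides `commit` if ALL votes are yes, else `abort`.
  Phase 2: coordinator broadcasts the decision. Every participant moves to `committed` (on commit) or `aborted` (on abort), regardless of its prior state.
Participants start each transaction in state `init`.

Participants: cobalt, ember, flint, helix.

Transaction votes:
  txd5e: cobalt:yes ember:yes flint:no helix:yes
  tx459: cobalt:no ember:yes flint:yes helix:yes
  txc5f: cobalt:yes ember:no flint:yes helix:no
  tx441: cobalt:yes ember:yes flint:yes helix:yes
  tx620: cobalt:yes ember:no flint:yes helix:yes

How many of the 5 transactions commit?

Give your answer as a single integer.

txd5e: no from flint -> abort (commits=0)
tx459: no from cobalt -> abort (commits=0)
txc5f: no from ember, helix -> abort (commits=0)
tx441: all yes -> commit (commits=1)
tx620: no from ember -> abort (commits=1)

Answer: 1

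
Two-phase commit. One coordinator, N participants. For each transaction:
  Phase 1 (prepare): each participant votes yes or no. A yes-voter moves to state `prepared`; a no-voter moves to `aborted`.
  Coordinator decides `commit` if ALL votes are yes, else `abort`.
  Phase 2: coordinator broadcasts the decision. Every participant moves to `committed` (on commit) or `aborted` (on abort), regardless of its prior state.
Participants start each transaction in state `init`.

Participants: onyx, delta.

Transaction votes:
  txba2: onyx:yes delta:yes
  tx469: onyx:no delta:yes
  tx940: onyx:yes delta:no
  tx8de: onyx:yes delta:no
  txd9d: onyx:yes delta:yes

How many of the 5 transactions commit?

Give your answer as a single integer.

Answer: 2

Derivation:
txba2: all yes -> commit (commits=1)
tx469: no from onyx -> abort (commits=1)
tx940: no from delta -> abort (commits=1)
tx8de: no from delta -> abort (commits=1)
txd9d: all yes -> commit (commits=2)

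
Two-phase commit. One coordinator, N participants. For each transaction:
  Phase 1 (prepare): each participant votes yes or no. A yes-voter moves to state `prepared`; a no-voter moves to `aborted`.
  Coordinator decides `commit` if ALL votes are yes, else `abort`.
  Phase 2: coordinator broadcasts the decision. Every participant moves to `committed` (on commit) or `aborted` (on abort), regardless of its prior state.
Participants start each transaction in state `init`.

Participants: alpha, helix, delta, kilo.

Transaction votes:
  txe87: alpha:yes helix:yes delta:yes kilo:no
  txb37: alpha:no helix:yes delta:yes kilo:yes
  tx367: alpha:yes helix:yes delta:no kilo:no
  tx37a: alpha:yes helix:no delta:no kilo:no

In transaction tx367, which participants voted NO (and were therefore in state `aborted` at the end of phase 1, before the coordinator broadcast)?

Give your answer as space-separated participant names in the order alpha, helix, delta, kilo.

Txn tx367 phase 1: alpha yes -> prepared; helix yes -> prepared; delta no -> aborted; kilo no -> aborted

Answer: delta kilo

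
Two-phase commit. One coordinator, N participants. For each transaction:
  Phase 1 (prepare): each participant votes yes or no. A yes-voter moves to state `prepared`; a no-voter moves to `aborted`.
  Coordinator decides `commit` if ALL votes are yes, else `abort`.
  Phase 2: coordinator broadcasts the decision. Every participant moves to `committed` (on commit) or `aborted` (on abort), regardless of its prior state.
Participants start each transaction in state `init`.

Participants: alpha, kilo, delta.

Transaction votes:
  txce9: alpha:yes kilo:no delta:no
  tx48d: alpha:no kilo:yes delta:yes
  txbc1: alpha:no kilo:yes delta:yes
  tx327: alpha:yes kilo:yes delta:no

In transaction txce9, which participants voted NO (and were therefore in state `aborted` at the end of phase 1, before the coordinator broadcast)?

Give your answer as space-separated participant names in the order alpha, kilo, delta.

Txn txce9 phase 1: alpha yes -> prepared; kilo no -> aborted; delta no -> aborted

Answer: kilo delta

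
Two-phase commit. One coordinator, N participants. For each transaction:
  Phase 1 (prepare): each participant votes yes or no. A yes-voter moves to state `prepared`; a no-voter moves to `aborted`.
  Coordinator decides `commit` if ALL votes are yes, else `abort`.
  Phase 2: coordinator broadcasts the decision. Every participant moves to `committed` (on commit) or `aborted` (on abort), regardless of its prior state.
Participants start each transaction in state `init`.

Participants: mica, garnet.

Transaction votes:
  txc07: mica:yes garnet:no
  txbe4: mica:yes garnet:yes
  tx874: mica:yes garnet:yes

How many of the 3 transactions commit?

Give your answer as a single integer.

Answer: 2

Derivation:
txc07: no from garnet -> abort (commits=0)
txbe4: all yes -> commit (commits=1)
tx874: all yes -> commit (commits=2)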